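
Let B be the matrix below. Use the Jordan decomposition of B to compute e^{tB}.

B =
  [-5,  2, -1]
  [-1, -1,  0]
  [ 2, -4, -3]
e^{tB} =
  [-2*t*exp(-3*t) + exp(-3*t), 2*t^2*exp(-3*t) + 2*t*exp(-3*t), t^2*exp(-3*t) - t*exp(-3*t)]
  [-t*exp(-3*t), t^2*exp(-3*t) + 2*t*exp(-3*t) + exp(-3*t), t^2*exp(-3*t)/2]
  [2*t*exp(-3*t), -2*t^2*exp(-3*t) - 4*t*exp(-3*t), -t^2*exp(-3*t) + exp(-3*t)]

Strategy: write B = P · J · P⁻¹ where J is a Jordan canonical form, so e^{tB} = P · e^{tJ} · P⁻¹, and e^{tJ} can be computed block-by-block.

B has Jordan form
J =
  [-3,  1,  0]
  [ 0, -3,  1]
  [ 0,  0, -3]
(up to reordering of blocks).

Per-block formulas:
  For a 3×3 Jordan block J_3(-3): exp(t · J_3(-3)) = e^(-3t)·(I + t·N + (t^2/2)·N^2), where N is the 3×3 nilpotent shift.

After assembling e^{tJ} and conjugating by P, we get:

e^{tB} =
  [-2*t*exp(-3*t) + exp(-3*t), 2*t^2*exp(-3*t) + 2*t*exp(-3*t), t^2*exp(-3*t) - t*exp(-3*t)]
  [-t*exp(-3*t), t^2*exp(-3*t) + 2*t*exp(-3*t) + exp(-3*t), t^2*exp(-3*t)/2]
  [2*t*exp(-3*t), -2*t^2*exp(-3*t) - 4*t*exp(-3*t), -t^2*exp(-3*t) + exp(-3*t)]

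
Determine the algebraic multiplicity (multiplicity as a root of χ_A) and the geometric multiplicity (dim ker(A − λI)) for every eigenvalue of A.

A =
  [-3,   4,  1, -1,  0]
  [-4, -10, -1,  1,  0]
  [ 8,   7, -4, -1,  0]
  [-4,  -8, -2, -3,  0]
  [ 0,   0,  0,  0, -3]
λ = -5: alg = 4, geom = 2; λ = -3: alg = 1, geom = 1

Step 1 — factor the characteristic polynomial to read off the algebraic multiplicities:
  χ_A(x) = (x + 3)*(x + 5)^4

Step 2 — compute geometric multiplicities via the rank-nullity identity g(λ) = n − rank(A − λI):
  rank(A − (-5)·I) = 3, so dim ker(A − (-5)·I) = n − 3 = 2
  rank(A − (-3)·I) = 4, so dim ker(A − (-3)·I) = n − 4 = 1

Summary:
  λ = -5: algebraic multiplicity = 4, geometric multiplicity = 2
  λ = -3: algebraic multiplicity = 1, geometric multiplicity = 1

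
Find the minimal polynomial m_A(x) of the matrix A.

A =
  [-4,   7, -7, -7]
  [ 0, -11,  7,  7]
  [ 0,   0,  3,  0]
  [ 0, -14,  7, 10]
x^2 + x - 12

The characteristic polynomial is χ_A(x) = (x - 3)^2*(x + 4)^2, so the eigenvalues are known. The minimal polynomial is
  m_A(x) = Π_λ (x − λ)^{k_λ}
where k_λ is the size of the *largest* Jordan block for λ (equivalently, the smallest k with (A − λI)^k v = 0 for every generalised eigenvector v of λ).

  λ = -4: largest Jordan block has size 1, contributing (x + 4)
  λ = 3: largest Jordan block has size 1, contributing (x − 3)

So m_A(x) = (x - 3)*(x + 4) = x^2 + x - 12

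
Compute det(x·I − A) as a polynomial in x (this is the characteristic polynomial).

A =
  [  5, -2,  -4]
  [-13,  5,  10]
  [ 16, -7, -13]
x^3 + 3*x^2 + 3*x + 1

Expanding det(x·I − A) (e.g. by cofactor expansion or by noting that A is similar to its Jordan form J, which has the same characteristic polynomial as A) gives
  χ_A(x) = x^3 + 3*x^2 + 3*x + 1
which factors as (x + 1)^3. The eigenvalues (with algebraic multiplicities) are λ = -1 with multiplicity 3.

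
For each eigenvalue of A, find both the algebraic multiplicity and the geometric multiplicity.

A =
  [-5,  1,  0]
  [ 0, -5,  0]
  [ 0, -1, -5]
λ = -5: alg = 3, geom = 2

Step 1 — factor the characteristic polynomial to read off the algebraic multiplicities:
  χ_A(x) = (x + 5)^3

Step 2 — compute geometric multiplicities via the rank-nullity identity g(λ) = n − rank(A − λI):
  rank(A − (-5)·I) = 1, so dim ker(A − (-5)·I) = n − 1 = 2

Summary:
  λ = -5: algebraic multiplicity = 3, geometric multiplicity = 2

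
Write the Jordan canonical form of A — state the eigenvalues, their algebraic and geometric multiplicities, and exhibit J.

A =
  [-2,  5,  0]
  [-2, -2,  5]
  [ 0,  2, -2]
J_3(-2)

The characteristic polynomial is
  det(x·I − A) = x^3 + 6*x^2 + 12*x + 8 = (x + 2)^3

Eigenvalues and multiplicities (the geometric multiplicity of λ is n − rank(A − λI), which equals the number of Jordan blocks for λ):
  λ = -2: algebraic multiplicity = 3, geometric multiplicity = 1

Determining the block sizes for each eigenvalue:
  λ = -2: one block (gm = 1), so the single block has size am = 3 → block sizes [3]

Assembling the blocks gives a Jordan form
J =
  [-2,  1,  0]
  [ 0, -2,  1]
  [ 0,  0, -2]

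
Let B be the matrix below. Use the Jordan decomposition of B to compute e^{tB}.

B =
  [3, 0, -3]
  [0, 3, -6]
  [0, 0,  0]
e^{tB} =
  [exp(3*t), 0, 1 - exp(3*t)]
  [0, exp(3*t), 2 - 2*exp(3*t)]
  [0, 0, 1]

Strategy: write B = P · J · P⁻¹ where J is a Jordan canonical form, so e^{tB} = P · e^{tJ} · P⁻¹, and e^{tJ} can be computed block-by-block.

B has Jordan form
J =
  [0, 0, 0]
  [0, 3, 0]
  [0, 0, 3]
(up to reordering of blocks).

Per-block formulas:
  For a 1×1 block at λ = 0: exp(t · [0]) = [e^(0t)].
  For a 1×1 block at λ = 3: exp(t · [3]) = [e^(3t)].

After assembling e^{tJ} and conjugating by P, we get:

e^{tB} =
  [exp(3*t), 0, 1 - exp(3*t)]
  [0, exp(3*t), 2 - 2*exp(3*t)]
  [0, 0, 1]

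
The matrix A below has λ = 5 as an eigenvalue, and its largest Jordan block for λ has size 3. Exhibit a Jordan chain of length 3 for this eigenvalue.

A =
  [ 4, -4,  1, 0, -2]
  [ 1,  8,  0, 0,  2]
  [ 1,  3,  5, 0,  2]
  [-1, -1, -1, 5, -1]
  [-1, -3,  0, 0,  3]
A Jordan chain for λ = 5 of length 3:
v_1 = (1, -1, -1, 1, 1)ᵀ
v_2 = (-4, 3, 3, -1, -3)ᵀ
v_3 = (0, 1, 0, 0, 0)ᵀ

Let N = A − (5)·I. We want v_3 with N^3 v_3 = 0 but N^2 v_3 ≠ 0; then v_{j-1} := N · v_j for j = 3, …, 2.

Pick v_3 = (0, 1, 0, 0, 0)ᵀ.
Then v_2 = N · v_3 = (-4, 3, 3, -1, -3)ᵀ.
Then v_1 = N · v_2 = (1, -1, -1, 1, 1)ᵀ.

Sanity check: (A − (5)·I) v_1 = (0, 0, 0, 0, 0)ᵀ = 0. ✓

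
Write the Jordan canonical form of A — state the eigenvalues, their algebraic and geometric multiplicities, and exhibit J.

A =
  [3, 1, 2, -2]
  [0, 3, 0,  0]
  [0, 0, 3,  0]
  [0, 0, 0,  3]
J_2(3) ⊕ J_1(3) ⊕ J_1(3)

The characteristic polynomial is
  det(x·I − A) = x^4 - 12*x^3 + 54*x^2 - 108*x + 81 = (x - 3)^4

Eigenvalues and multiplicities (the geometric multiplicity of λ is n − rank(A − λI), which equals the number of Jordan blocks for λ):
  λ = 3: algebraic multiplicity = 4, geometric multiplicity = 3

Determining the block sizes for each eigenvalue:
  λ = 3: 3 blocks summing to 4 forces exactly one block of size 2 and the rest size 1 → block sizes [2, 1, 1]

Assembling the blocks gives a Jordan form
J =
  [3, 1, 0, 0]
  [0, 3, 0, 0]
  [0, 0, 3, 0]
  [0, 0, 0, 3]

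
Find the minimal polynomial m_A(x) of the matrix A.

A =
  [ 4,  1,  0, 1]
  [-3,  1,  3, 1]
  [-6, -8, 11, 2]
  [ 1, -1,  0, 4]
x^3 - 15*x^2 + 75*x - 125

The characteristic polynomial is χ_A(x) = (x - 5)^4, so the eigenvalues are known. The minimal polynomial is
  m_A(x) = Π_λ (x − λ)^{k_λ}
where k_λ is the size of the *largest* Jordan block for λ (equivalently, the smallest k with (A − λI)^k v = 0 for every generalised eigenvector v of λ).

  λ = 5: largest Jordan block has size 3, contributing (x − 5)^3

So m_A(x) = (x - 5)^3 = x^3 - 15*x^2 + 75*x - 125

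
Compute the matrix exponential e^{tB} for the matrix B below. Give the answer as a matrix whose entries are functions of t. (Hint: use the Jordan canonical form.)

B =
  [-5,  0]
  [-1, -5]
e^{tB} =
  [exp(-5*t), 0]
  [-t*exp(-5*t), exp(-5*t)]

Strategy: write B = P · J · P⁻¹ where J is a Jordan canonical form, so e^{tB} = P · e^{tJ} · P⁻¹, and e^{tJ} can be computed block-by-block.

B has Jordan form
J =
  [-5,  1]
  [ 0, -5]
(up to reordering of blocks).

Per-block formulas:
  For a 2×2 Jordan block J_2(-5): exp(t · J_2(-5)) = e^(-5t)·(I + t·N), where N is the 2×2 nilpotent shift.

After assembling e^{tJ} and conjugating by P, we get:

e^{tB} =
  [exp(-5*t), 0]
  [-t*exp(-5*t), exp(-5*t)]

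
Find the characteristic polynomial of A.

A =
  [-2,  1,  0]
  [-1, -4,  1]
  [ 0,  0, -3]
x^3 + 9*x^2 + 27*x + 27

Expanding det(x·I − A) (e.g. by cofactor expansion or by noting that A is similar to its Jordan form J, which has the same characteristic polynomial as A) gives
  χ_A(x) = x^3 + 9*x^2 + 27*x + 27
which factors as (x + 3)^3. The eigenvalues (with algebraic multiplicities) are λ = -3 with multiplicity 3.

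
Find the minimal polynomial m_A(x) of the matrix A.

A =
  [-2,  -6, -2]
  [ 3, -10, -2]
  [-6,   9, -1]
x^3 + 13*x^2 + 56*x + 80

The characteristic polynomial is χ_A(x) = (x + 4)^2*(x + 5), so the eigenvalues are known. The minimal polynomial is
  m_A(x) = Π_λ (x − λ)^{k_λ}
where k_λ is the size of the *largest* Jordan block for λ (equivalently, the smallest k with (A − λI)^k v = 0 for every generalised eigenvector v of λ).

  λ = -5: largest Jordan block has size 1, contributing (x + 5)
  λ = -4: largest Jordan block has size 2, contributing (x + 4)^2

So m_A(x) = (x + 4)^2*(x + 5) = x^3 + 13*x^2 + 56*x + 80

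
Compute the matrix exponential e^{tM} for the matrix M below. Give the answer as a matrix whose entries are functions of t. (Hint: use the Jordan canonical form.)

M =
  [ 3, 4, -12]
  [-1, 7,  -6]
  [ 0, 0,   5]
e^{tM} =
  [-2*t*exp(5*t) + exp(5*t), 4*t*exp(5*t), -12*t*exp(5*t)]
  [-t*exp(5*t), 2*t*exp(5*t) + exp(5*t), -6*t*exp(5*t)]
  [0, 0, exp(5*t)]

Strategy: write M = P · J · P⁻¹ where J is a Jordan canonical form, so e^{tM} = P · e^{tJ} · P⁻¹, and e^{tJ} can be computed block-by-block.

M has Jordan form
J =
  [5, 1, 0]
  [0, 5, 0]
  [0, 0, 5]
(up to reordering of blocks).

Per-block formulas:
  For a 1×1 block at λ = 5: exp(t · [5]) = [e^(5t)].
  For a 2×2 Jordan block J_2(5): exp(t · J_2(5)) = e^(5t)·(I + t·N), where N is the 2×2 nilpotent shift.

After assembling e^{tJ} and conjugating by P, we get:

e^{tM} =
  [-2*t*exp(5*t) + exp(5*t), 4*t*exp(5*t), -12*t*exp(5*t)]
  [-t*exp(5*t), 2*t*exp(5*t) + exp(5*t), -6*t*exp(5*t)]
  [0, 0, exp(5*t)]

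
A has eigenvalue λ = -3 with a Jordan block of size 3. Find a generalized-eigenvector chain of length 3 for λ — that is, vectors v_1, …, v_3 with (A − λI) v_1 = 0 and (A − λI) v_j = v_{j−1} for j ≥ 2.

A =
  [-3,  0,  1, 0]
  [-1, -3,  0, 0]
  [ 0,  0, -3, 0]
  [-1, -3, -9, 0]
A Jordan chain for λ = -3 of length 3:
v_1 = (0, 1, 0, 1)ᵀ
v_2 = (-1, 0, 0, 0)ᵀ
v_3 = (0, 3, -1, 0)ᵀ

Let N = A − (-3)·I. We want v_3 with N^3 v_3 = 0 but N^2 v_3 ≠ 0; then v_{j-1} := N · v_j for j = 3, …, 2.

Pick v_3 = (0, 3, -1, 0)ᵀ.
Then v_2 = N · v_3 = (-1, 0, 0, 0)ᵀ.
Then v_1 = N · v_2 = (0, 1, 0, 1)ᵀ.

Sanity check: (A − (-3)·I) v_1 = (0, 0, 0, 0)ᵀ = 0. ✓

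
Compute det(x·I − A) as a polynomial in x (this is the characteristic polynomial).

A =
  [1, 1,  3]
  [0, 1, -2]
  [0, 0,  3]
x^3 - 5*x^2 + 7*x - 3

Expanding det(x·I − A) (e.g. by cofactor expansion or by noting that A is similar to its Jordan form J, which has the same characteristic polynomial as A) gives
  χ_A(x) = x^3 - 5*x^2 + 7*x - 3
which factors as (x - 3)*(x - 1)^2. The eigenvalues (with algebraic multiplicities) are λ = 1 with multiplicity 2, λ = 3 with multiplicity 1.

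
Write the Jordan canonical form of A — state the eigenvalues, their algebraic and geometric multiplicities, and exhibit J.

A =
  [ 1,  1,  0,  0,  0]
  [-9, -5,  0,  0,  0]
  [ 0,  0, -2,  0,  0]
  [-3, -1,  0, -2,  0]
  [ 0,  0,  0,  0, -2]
J_2(-2) ⊕ J_1(-2) ⊕ J_1(-2) ⊕ J_1(-2)

The characteristic polynomial is
  det(x·I − A) = x^5 + 10*x^4 + 40*x^3 + 80*x^2 + 80*x + 32 = (x + 2)^5

Eigenvalues and multiplicities (the geometric multiplicity of λ is n − rank(A − λI), which equals the number of Jordan blocks for λ):
  λ = -2: algebraic multiplicity = 5, geometric multiplicity = 4

Determining the block sizes for each eigenvalue:
  λ = -2: 4 blocks summing to 5 forces exactly one block of size 2 and the rest size 1 → block sizes [2, 1, 1, 1]

Assembling the blocks gives a Jordan form
J =
  [-2,  1,  0,  0,  0]
  [ 0, -2,  0,  0,  0]
  [ 0,  0, -2,  0,  0]
  [ 0,  0,  0, -2,  0]
  [ 0,  0,  0,  0, -2]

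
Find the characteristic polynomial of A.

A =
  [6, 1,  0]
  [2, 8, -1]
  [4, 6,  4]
x^3 - 18*x^2 + 108*x - 216

Expanding det(x·I − A) (e.g. by cofactor expansion or by noting that A is similar to its Jordan form J, which has the same characteristic polynomial as A) gives
  χ_A(x) = x^3 - 18*x^2 + 108*x - 216
which factors as (x - 6)^3. The eigenvalues (with algebraic multiplicities) are λ = 6 with multiplicity 3.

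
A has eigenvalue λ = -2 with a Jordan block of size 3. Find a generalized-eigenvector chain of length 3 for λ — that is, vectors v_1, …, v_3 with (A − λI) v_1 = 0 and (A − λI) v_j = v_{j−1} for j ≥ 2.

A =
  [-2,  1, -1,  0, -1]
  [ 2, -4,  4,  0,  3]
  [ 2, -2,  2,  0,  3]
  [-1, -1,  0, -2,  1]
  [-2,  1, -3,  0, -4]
A Jordan chain for λ = -2 of length 3:
v_1 = (2, -2, -2, -4, 0)ᵀ
v_2 = (0, 2, 2, -1, -2)ᵀ
v_3 = (1, 0, 0, 0, 0)ᵀ

Let N = A − (-2)·I. We want v_3 with N^3 v_3 = 0 but N^2 v_3 ≠ 0; then v_{j-1} := N · v_j for j = 3, …, 2.

Pick v_3 = (1, 0, 0, 0, 0)ᵀ.
Then v_2 = N · v_3 = (0, 2, 2, -1, -2)ᵀ.
Then v_1 = N · v_2 = (2, -2, -2, -4, 0)ᵀ.

Sanity check: (A − (-2)·I) v_1 = (0, 0, 0, 0, 0)ᵀ = 0. ✓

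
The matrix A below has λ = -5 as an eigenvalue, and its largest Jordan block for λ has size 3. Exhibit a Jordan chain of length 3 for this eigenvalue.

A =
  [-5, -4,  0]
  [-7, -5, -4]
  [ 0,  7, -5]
A Jordan chain for λ = -5 of length 3:
v_1 = (28, 0, -49)ᵀ
v_2 = (0, -7, 0)ᵀ
v_3 = (1, 0, 0)ᵀ

Let N = A − (-5)·I. We want v_3 with N^3 v_3 = 0 but N^2 v_3 ≠ 0; then v_{j-1} := N · v_j for j = 3, …, 2.

Pick v_3 = (1, 0, 0)ᵀ.
Then v_2 = N · v_3 = (0, -7, 0)ᵀ.
Then v_1 = N · v_2 = (28, 0, -49)ᵀ.

Sanity check: (A − (-5)·I) v_1 = (0, 0, 0)ᵀ = 0. ✓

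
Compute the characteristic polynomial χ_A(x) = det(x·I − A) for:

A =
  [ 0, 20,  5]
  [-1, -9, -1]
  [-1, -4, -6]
x^3 + 15*x^2 + 75*x + 125

Expanding det(x·I − A) (e.g. by cofactor expansion or by noting that A is similar to its Jordan form J, which has the same characteristic polynomial as A) gives
  χ_A(x) = x^3 + 15*x^2 + 75*x + 125
which factors as (x + 5)^3. The eigenvalues (with algebraic multiplicities) are λ = -5 with multiplicity 3.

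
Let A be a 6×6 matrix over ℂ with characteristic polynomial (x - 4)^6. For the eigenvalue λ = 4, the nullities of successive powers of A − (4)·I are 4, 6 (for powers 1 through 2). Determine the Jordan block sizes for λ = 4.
Block sizes for λ = 4: [2, 2, 1, 1]

From the dimensions of kernels of powers, the number of Jordan blocks of size at least j is d_j − d_{j−1} where d_j = dim ker(N^j) (with d_0 = 0). Computing the differences gives [4, 2].
The number of blocks of size exactly k is (#blocks of size ≥ k) − (#blocks of size ≥ k + 1), so the partition is: 2 block(s) of size 1, 2 block(s) of size 2.
In nonincreasing order the block sizes are [2, 2, 1, 1].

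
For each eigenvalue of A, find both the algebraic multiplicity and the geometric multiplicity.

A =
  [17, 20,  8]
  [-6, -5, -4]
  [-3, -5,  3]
λ = 5: alg = 3, geom = 2

Step 1 — factor the characteristic polynomial to read off the algebraic multiplicities:
  χ_A(x) = (x - 5)^3

Step 2 — compute geometric multiplicities via the rank-nullity identity g(λ) = n − rank(A − λI):
  rank(A − (5)·I) = 1, so dim ker(A − (5)·I) = n − 1 = 2

Summary:
  λ = 5: algebraic multiplicity = 3, geometric multiplicity = 2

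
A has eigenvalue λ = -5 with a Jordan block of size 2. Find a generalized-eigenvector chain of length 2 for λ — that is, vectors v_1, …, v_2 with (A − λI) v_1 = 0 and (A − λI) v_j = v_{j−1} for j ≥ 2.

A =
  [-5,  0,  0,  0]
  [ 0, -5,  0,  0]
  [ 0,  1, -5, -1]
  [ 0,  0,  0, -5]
A Jordan chain for λ = -5 of length 2:
v_1 = (0, 0, 1, 0)ᵀ
v_2 = (0, 1, 0, 0)ᵀ

Let N = A − (-5)·I. We want v_2 with N^2 v_2 = 0 but N^1 v_2 ≠ 0; then v_{j-1} := N · v_j for j = 2, …, 2.

Pick v_2 = (0, 1, 0, 0)ᵀ.
Then v_1 = N · v_2 = (0, 0, 1, 0)ᵀ.

Sanity check: (A − (-5)·I) v_1 = (0, 0, 0, 0)ᵀ = 0. ✓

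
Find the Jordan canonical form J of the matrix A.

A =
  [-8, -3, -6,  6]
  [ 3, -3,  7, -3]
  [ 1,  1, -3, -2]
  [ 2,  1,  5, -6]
J_3(-5) ⊕ J_1(-5)

The characteristic polynomial is
  det(x·I − A) = x^4 + 20*x^3 + 150*x^2 + 500*x + 625 = (x + 5)^4

Eigenvalues and multiplicities (the geometric multiplicity of λ is n − rank(A − λI), which equals the number of Jordan blocks for λ):
  λ = -5: algebraic multiplicity = 4, geometric multiplicity = 2

Determining the block sizes for each eigenvalue:
  λ = -5: with am = 4 and gm = 2, the partition is not yet determined (e.g. several partitions of 4 into 2 parts exist). Let N = A − (-5)·I. Computing rank(N^1) = 2, rank(N^2) = 1, rank(N^3) = 0; the number of blocks of size ≥ j is rank(N^{j−1}) − rank(N^j), giving [2, 1, 1]. So we have 1 block(s) of size 3, 1 block(s) of size 1 → block sizes [3, 1]

Assembling the blocks gives a Jordan form
J =
  [-5,  1,  0,  0]
  [ 0, -5,  1,  0]
  [ 0,  0, -5,  0]
  [ 0,  0,  0, -5]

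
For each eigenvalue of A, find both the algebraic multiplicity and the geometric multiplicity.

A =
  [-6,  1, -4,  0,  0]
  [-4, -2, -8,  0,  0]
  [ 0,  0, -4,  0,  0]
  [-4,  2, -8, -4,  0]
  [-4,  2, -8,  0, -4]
λ = -4: alg = 5, geom = 4

Step 1 — factor the characteristic polynomial to read off the algebraic multiplicities:
  χ_A(x) = (x + 4)^5

Step 2 — compute geometric multiplicities via the rank-nullity identity g(λ) = n − rank(A − λI):
  rank(A − (-4)·I) = 1, so dim ker(A − (-4)·I) = n − 1 = 4

Summary:
  λ = -4: algebraic multiplicity = 5, geometric multiplicity = 4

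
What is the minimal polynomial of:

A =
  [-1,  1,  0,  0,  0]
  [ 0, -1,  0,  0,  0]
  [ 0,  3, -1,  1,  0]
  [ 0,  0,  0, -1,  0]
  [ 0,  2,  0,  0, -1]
x^2 + 2*x + 1

The characteristic polynomial is χ_A(x) = (x + 1)^5, so the eigenvalues are known. The minimal polynomial is
  m_A(x) = Π_λ (x − λ)^{k_λ}
where k_λ is the size of the *largest* Jordan block for λ (equivalently, the smallest k with (A − λI)^k v = 0 for every generalised eigenvector v of λ).

  λ = -1: largest Jordan block has size 2, contributing (x + 1)^2

So m_A(x) = (x + 1)^2 = x^2 + 2*x + 1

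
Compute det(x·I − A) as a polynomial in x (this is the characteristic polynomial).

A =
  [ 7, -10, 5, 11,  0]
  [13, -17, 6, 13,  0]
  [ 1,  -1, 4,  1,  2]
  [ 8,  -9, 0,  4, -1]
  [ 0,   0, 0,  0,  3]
x^5 - x^4 - 29*x^3 + 45*x^2 + 216*x - 432

Expanding det(x·I − A) (e.g. by cofactor expansion or by noting that A is similar to its Jordan form J, which has the same characteristic polynomial as A) gives
  χ_A(x) = x^5 - x^4 - 29*x^3 + 45*x^2 + 216*x - 432
which factors as (x - 3)^3*(x + 4)^2. The eigenvalues (with algebraic multiplicities) are λ = -4 with multiplicity 2, λ = 3 with multiplicity 3.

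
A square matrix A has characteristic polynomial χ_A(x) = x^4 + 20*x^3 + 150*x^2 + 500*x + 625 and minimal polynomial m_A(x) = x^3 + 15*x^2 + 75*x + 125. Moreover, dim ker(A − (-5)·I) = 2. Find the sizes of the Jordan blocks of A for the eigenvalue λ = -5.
Block sizes for λ = -5: [3, 1]

Step 1 — from the characteristic polynomial, algebraic multiplicity of λ = -5 is 4. From dim ker(A − (-5)·I) = 2, there are exactly 2 Jordan blocks for λ = -5.
Step 2 — from the minimal polynomial, the factor (x + 5)^3 tells us the largest block for λ = -5 has size 3.
Step 3 — with total size 4, 2 blocks, and largest block 3, the block sizes (in nonincreasing order) are [3, 1].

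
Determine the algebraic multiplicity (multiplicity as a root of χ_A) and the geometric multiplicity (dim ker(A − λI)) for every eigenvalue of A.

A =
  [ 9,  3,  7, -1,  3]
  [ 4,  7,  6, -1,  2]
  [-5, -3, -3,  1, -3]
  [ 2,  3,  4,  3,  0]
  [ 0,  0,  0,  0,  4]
λ = 4: alg = 5, geom = 3

Step 1 — factor the characteristic polynomial to read off the algebraic multiplicities:
  χ_A(x) = (x - 4)^5

Step 2 — compute geometric multiplicities via the rank-nullity identity g(λ) = n − rank(A − λI):
  rank(A − (4)·I) = 2, so dim ker(A − (4)·I) = n − 2 = 3

Summary:
  λ = 4: algebraic multiplicity = 5, geometric multiplicity = 3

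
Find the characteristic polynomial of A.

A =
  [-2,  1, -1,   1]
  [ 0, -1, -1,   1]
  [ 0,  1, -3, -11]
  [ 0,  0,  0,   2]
x^4 + 4*x^3 - 16*x - 16

Expanding det(x·I − A) (e.g. by cofactor expansion or by noting that A is similar to its Jordan form J, which has the same characteristic polynomial as A) gives
  χ_A(x) = x^4 + 4*x^3 - 16*x - 16
which factors as (x - 2)*(x + 2)^3. The eigenvalues (with algebraic multiplicities) are λ = -2 with multiplicity 3, λ = 2 with multiplicity 1.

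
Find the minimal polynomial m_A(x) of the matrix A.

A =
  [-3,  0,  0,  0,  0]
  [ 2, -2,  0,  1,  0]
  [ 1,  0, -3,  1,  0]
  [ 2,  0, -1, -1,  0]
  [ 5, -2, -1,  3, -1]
x^5 + 10*x^4 + 39*x^3 + 74*x^2 + 68*x + 24

The characteristic polynomial is χ_A(x) = (x + 1)*(x + 2)^3*(x + 3), so the eigenvalues are known. The minimal polynomial is
  m_A(x) = Π_λ (x − λ)^{k_λ}
where k_λ is the size of the *largest* Jordan block for λ (equivalently, the smallest k with (A − λI)^k v = 0 for every generalised eigenvector v of λ).

  λ = -3: largest Jordan block has size 1, contributing (x + 3)
  λ = -2: largest Jordan block has size 3, contributing (x + 2)^3
  λ = -1: largest Jordan block has size 1, contributing (x + 1)

So m_A(x) = (x + 1)*(x + 2)^3*(x + 3) = x^5 + 10*x^4 + 39*x^3 + 74*x^2 + 68*x + 24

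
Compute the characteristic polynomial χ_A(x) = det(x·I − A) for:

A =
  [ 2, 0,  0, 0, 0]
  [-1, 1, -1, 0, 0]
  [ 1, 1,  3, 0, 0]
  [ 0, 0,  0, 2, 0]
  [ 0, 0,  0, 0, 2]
x^5 - 10*x^4 + 40*x^3 - 80*x^2 + 80*x - 32

Expanding det(x·I − A) (e.g. by cofactor expansion or by noting that A is similar to its Jordan form J, which has the same characteristic polynomial as A) gives
  χ_A(x) = x^5 - 10*x^4 + 40*x^3 - 80*x^2 + 80*x - 32
which factors as (x - 2)^5. The eigenvalues (with algebraic multiplicities) are λ = 2 with multiplicity 5.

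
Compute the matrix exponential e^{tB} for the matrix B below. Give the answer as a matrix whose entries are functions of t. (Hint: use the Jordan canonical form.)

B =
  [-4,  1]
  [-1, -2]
e^{tB} =
  [-t*exp(-3*t) + exp(-3*t), t*exp(-3*t)]
  [-t*exp(-3*t), t*exp(-3*t) + exp(-3*t)]

Strategy: write B = P · J · P⁻¹ where J is a Jordan canonical form, so e^{tB} = P · e^{tJ} · P⁻¹, and e^{tJ} can be computed block-by-block.

B has Jordan form
J =
  [-3,  1]
  [ 0, -3]
(up to reordering of blocks).

Per-block formulas:
  For a 2×2 Jordan block J_2(-3): exp(t · J_2(-3)) = e^(-3t)·(I + t·N), where N is the 2×2 nilpotent shift.

After assembling e^{tJ} and conjugating by P, we get:

e^{tB} =
  [-t*exp(-3*t) + exp(-3*t), t*exp(-3*t)]
  [-t*exp(-3*t), t*exp(-3*t) + exp(-3*t)]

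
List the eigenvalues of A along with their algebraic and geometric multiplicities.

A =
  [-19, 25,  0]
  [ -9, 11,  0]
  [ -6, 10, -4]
λ = -4: alg = 3, geom = 2

Step 1 — factor the characteristic polynomial to read off the algebraic multiplicities:
  χ_A(x) = (x + 4)^3

Step 2 — compute geometric multiplicities via the rank-nullity identity g(λ) = n − rank(A − λI):
  rank(A − (-4)·I) = 1, so dim ker(A − (-4)·I) = n − 1 = 2

Summary:
  λ = -4: algebraic multiplicity = 3, geometric multiplicity = 2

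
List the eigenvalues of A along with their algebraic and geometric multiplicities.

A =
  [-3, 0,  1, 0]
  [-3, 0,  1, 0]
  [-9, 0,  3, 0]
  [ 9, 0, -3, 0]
λ = 0: alg = 4, geom = 3

Step 1 — factor the characteristic polynomial to read off the algebraic multiplicities:
  χ_A(x) = x^4

Step 2 — compute geometric multiplicities via the rank-nullity identity g(λ) = n − rank(A − λI):
  rank(A − (0)·I) = 1, so dim ker(A − (0)·I) = n − 1 = 3

Summary:
  λ = 0: algebraic multiplicity = 4, geometric multiplicity = 3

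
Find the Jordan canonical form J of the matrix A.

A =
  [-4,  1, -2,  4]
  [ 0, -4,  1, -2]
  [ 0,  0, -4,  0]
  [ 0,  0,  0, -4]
J_3(-4) ⊕ J_1(-4)

The characteristic polynomial is
  det(x·I − A) = x^4 + 16*x^3 + 96*x^2 + 256*x + 256 = (x + 4)^4

Eigenvalues and multiplicities (the geometric multiplicity of λ is n − rank(A − λI), which equals the number of Jordan blocks for λ):
  λ = -4: algebraic multiplicity = 4, geometric multiplicity = 2

Determining the block sizes for each eigenvalue:
  λ = -4: with am = 4 and gm = 2, the partition is not yet determined (e.g. several partitions of 4 into 2 parts exist). Let N = A − (-4)·I. Computing rank(N^1) = 2, rank(N^2) = 1, rank(N^3) = 0; the number of blocks of size ≥ j is rank(N^{j−1}) − rank(N^j), giving [2, 1, 1]. So we have 1 block(s) of size 3, 1 block(s) of size 1 → block sizes [3, 1]

Assembling the blocks gives a Jordan form
J =
  [-4,  1,  0,  0]
  [ 0, -4,  1,  0]
  [ 0,  0, -4,  0]
  [ 0,  0,  0, -4]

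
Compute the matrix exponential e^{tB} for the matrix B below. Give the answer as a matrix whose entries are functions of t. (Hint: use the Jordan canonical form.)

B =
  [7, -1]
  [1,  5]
e^{tB} =
  [t*exp(6*t) + exp(6*t), -t*exp(6*t)]
  [t*exp(6*t), -t*exp(6*t) + exp(6*t)]

Strategy: write B = P · J · P⁻¹ where J is a Jordan canonical form, so e^{tB} = P · e^{tJ} · P⁻¹, and e^{tJ} can be computed block-by-block.

B has Jordan form
J =
  [6, 1]
  [0, 6]
(up to reordering of blocks).

Per-block formulas:
  For a 2×2 Jordan block J_2(6): exp(t · J_2(6)) = e^(6t)·(I + t·N), where N is the 2×2 nilpotent shift.

After assembling e^{tJ} and conjugating by P, we get:

e^{tB} =
  [t*exp(6*t) + exp(6*t), -t*exp(6*t)]
  [t*exp(6*t), -t*exp(6*t) + exp(6*t)]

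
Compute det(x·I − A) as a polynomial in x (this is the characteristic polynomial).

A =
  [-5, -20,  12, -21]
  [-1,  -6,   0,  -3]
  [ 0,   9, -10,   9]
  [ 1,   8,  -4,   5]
x^4 + 16*x^3 + 96*x^2 + 256*x + 256

Expanding det(x·I − A) (e.g. by cofactor expansion or by noting that A is similar to its Jordan form J, which has the same characteristic polynomial as A) gives
  χ_A(x) = x^4 + 16*x^3 + 96*x^2 + 256*x + 256
which factors as (x + 4)^4. The eigenvalues (with algebraic multiplicities) are λ = -4 with multiplicity 4.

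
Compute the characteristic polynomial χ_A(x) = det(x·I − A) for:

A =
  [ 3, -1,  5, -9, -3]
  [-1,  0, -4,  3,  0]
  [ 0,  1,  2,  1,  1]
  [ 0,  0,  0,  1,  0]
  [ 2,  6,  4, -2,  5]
x^5 - 11*x^4 + 46*x^3 - 90*x^2 + 81*x - 27

Expanding det(x·I − A) (e.g. by cofactor expansion or by noting that A is similar to its Jordan form J, which has the same characteristic polynomial as A) gives
  χ_A(x) = x^5 - 11*x^4 + 46*x^3 - 90*x^2 + 81*x - 27
which factors as (x - 3)^3*(x - 1)^2. The eigenvalues (with algebraic multiplicities) are λ = 1 with multiplicity 2, λ = 3 with multiplicity 3.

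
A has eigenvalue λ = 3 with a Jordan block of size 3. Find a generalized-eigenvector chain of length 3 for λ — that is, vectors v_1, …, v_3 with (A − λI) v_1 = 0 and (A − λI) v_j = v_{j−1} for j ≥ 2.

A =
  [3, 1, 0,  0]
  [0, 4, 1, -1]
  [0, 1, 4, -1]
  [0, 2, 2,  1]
A Jordan chain for λ = 3 of length 3:
v_1 = (1, 0, 0, 0)ᵀ
v_2 = (1, 1, 1, 2)ᵀ
v_3 = (0, 1, 0, 0)ᵀ

Let N = A − (3)·I. We want v_3 with N^3 v_3 = 0 but N^2 v_3 ≠ 0; then v_{j-1} := N · v_j for j = 3, …, 2.

Pick v_3 = (0, 1, 0, 0)ᵀ.
Then v_2 = N · v_3 = (1, 1, 1, 2)ᵀ.
Then v_1 = N · v_2 = (1, 0, 0, 0)ᵀ.

Sanity check: (A − (3)·I) v_1 = (0, 0, 0, 0)ᵀ = 0. ✓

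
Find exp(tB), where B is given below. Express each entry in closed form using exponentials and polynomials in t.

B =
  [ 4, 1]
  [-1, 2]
e^{tB} =
  [t*exp(3*t) + exp(3*t), t*exp(3*t)]
  [-t*exp(3*t), -t*exp(3*t) + exp(3*t)]

Strategy: write B = P · J · P⁻¹ where J is a Jordan canonical form, so e^{tB} = P · e^{tJ} · P⁻¹, and e^{tJ} can be computed block-by-block.

B has Jordan form
J =
  [3, 1]
  [0, 3]
(up to reordering of blocks).

Per-block formulas:
  For a 2×2 Jordan block J_2(3): exp(t · J_2(3)) = e^(3t)·(I + t·N), where N is the 2×2 nilpotent shift.

After assembling e^{tJ} and conjugating by P, we get:

e^{tB} =
  [t*exp(3*t) + exp(3*t), t*exp(3*t)]
  [-t*exp(3*t), -t*exp(3*t) + exp(3*t)]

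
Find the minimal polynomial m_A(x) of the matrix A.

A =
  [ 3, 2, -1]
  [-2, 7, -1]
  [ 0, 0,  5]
x^2 - 10*x + 25

The characteristic polynomial is χ_A(x) = (x - 5)^3, so the eigenvalues are known. The minimal polynomial is
  m_A(x) = Π_λ (x − λ)^{k_λ}
where k_λ is the size of the *largest* Jordan block for λ (equivalently, the smallest k with (A − λI)^k v = 0 for every generalised eigenvector v of λ).

  λ = 5: largest Jordan block has size 2, contributing (x − 5)^2

So m_A(x) = (x - 5)^2 = x^2 - 10*x + 25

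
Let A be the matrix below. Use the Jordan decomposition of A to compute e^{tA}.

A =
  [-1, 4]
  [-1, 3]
e^{tA} =
  [-2*t*exp(t) + exp(t), 4*t*exp(t)]
  [-t*exp(t), 2*t*exp(t) + exp(t)]

Strategy: write A = P · J · P⁻¹ where J is a Jordan canonical form, so e^{tA} = P · e^{tJ} · P⁻¹, and e^{tJ} can be computed block-by-block.

A has Jordan form
J =
  [1, 1]
  [0, 1]
(up to reordering of blocks).

Per-block formulas:
  For a 2×2 Jordan block J_2(1): exp(t · J_2(1)) = e^(1t)·(I + t·N), where N is the 2×2 nilpotent shift.

After assembling e^{tJ} and conjugating by P, we get:

e^{tA} =
  [-2*t*exp(t) + exp(t), 4*t*exp(t)]
  [-t*exp(t), 2*t*exp(t) + exp(t)]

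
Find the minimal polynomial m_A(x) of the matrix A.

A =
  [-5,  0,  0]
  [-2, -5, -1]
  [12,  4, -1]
x^3 + 11*x^2 + 39*x + 45

The characteristic polynomial is χ_A(x) = (x + 3)^2*(x + 5), so the eigenvalues are known. The minimal polynomial is
  m_A(x) = Π_λ (x − λ)^{k_λ}
where k_λ is the size of the *largest* Jordan block for λ (equivalently, the smallest k with (A − λI)^k v = 0 for every generalised eigenvector v of λ).

  λ = -5: largest Jordan block has size 1, contributing (x + 5)
  λ = -3: largest Jordan block has size 2, contributing (x + 3)^2

So m_A(x) = (x + 3)^2*(x + 5) = x^3 + 11*x^2 + 39*x + 45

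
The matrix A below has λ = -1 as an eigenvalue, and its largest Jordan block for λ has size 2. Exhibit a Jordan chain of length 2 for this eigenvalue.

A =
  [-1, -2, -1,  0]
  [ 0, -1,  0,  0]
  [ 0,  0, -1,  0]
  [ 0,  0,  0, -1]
A Jordan chain for λ = -1 of length 2:
v_1 = (-2, 0, 0, 0)ᵀ
v_2 = (0, 1, 0, 0)ᵀ

Let N = A − (-1)·I. We want v_2 with N^2 v_2 = 0 but N^1 v_2 ≠ 0; then v_{j-1} := N · v_j for j = 2, …, 2.

Pick v_2 = (0, 1, 0, 0)ᵀ.
Then v_1 = N · v_2 = (-2, 0, 0, 0)ᵀ.

Sanity check: (A − (-1)·I) v_1 = (0, 0, 0, 0)ᵀ = 0. ✓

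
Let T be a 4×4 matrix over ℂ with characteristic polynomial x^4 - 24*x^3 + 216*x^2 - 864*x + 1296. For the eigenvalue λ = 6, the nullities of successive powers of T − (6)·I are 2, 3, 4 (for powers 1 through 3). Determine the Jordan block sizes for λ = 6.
Block sizes for λ = 6: [3, 1]

From the dimensions of kernels of powers, the number of Jordan blocks of size at least j is d_j − d_{j−1} where d_j = dim ker(N^j) (with d_0 = 0). Computing the differences gives [2, 1, 1].
The number of blocks of size exactly k is (#blocks of size ≥ k) − (#blocks of size ≥ k + 1), so the partition is: 1 block(s) of size 1, 1 block(s) of size 3.
In nonincreasing order the block sizes are [3, 1].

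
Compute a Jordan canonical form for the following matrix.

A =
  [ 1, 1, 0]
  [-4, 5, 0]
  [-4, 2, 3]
J_2(3) ⊕ J_1(3)

The characteristic polynomial is
  det(x·I − A) = x^3 - 9*x^2 + 27*x - 27 = (x - 3)^3

Eigenvalues and multiplicities (the geometric multiplicity of λ is n − rank(A − λI), which equals the number of Jordan blocks for λ):
  λ = 3: algebraic multiplicity = 3, geometric multiplicity = 2

Determining the block sizes for each eigenvalue:
  λ = 3: 2 blocks summing to 3 forces exactly one block of size 2 and the rest size 1 → block sizes [2, 1]

Assembling the blocks gives a Jordan form
J =
  [3, 1, 0]
  [0, 3, 0]
  [0, 0, 3]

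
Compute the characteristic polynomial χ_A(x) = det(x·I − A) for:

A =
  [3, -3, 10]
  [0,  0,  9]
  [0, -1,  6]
x^3 - 9*x^2 + 27*x - 27

Expanding det(x·I − A) (e.g. by cofactor expansion or by noting that A is similar to its Jordan form J, which has the same characteristic polynomial as A) gives
  χ_A(x) = x^3 - 9*x^2 + 27*x - 27
which factors as (x - 3)^3. The eigenvalues (with algebraic multiplicities) are λ = 3 with multiplicity 3.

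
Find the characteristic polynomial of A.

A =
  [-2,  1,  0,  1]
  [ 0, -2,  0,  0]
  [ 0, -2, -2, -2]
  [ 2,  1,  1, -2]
x^4 + 8*x^3 + 24*x^2 + 32*x + 16

Expanding det(x·I − A) (e.g. by cofactor expansion or by noting that A is similar to its Jordan form J, which has the same characteristic polynomial as A) gives
  χ_A(x) = x^4 + 8*x^3 + 24*x^2 + 32*x + 16
which factors as (x + 2)^4. The eigenvalues (with algebraic multiplicities) are λ = -2 with multiplicity 4.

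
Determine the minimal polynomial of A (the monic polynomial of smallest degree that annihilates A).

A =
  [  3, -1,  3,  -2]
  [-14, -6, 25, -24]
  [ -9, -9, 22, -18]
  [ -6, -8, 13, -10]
x^4 - 9*x^3 - 6*x^2 + 224*x - 480

The characteristic polynomial is χ_A(x) = (x - 6)*(x - 4)^2*(x + 5), so the eigenvalues are known. The minimal polynomial is
  m_A(x) = Π_λ (x − λ)^{k_λ}
where k_λ is the size of the *largest* Jordan block for λ (equivalently, the smallest k with (A − λI)^k v = 0 for every generalised eigenvector v of λ).

  λ = -5: largest Jordan block has size 1, contributing (x + 5)
  λ = 4: largest Jordan block has size 2, contributing (x − 4)^2
  λ = 6: largest Jordan block has size 1, contributing (x − 6)

So m_A(x) = (x - 6)*(x - 4)^2*(x + 5) = x^4 - 9*x^3 - 6*x^2 + 224*x - 480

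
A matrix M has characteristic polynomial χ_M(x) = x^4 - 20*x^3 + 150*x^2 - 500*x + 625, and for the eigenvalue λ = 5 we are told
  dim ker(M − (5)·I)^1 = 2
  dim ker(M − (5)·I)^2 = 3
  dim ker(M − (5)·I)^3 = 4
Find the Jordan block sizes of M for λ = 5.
Block sizes for λ = 5: [3, 1]

From the dimensions of kernels of powers, the number of Jordan blocks of size at least j is d_j − d_{j−1} where d_j = dim ker(N^j) (with d_0 = 0). Computing the differences gives [2, 1, 1].
The number of blocks of size exactly k is (#blocks of size ≥ k) − (#blocks of size ≥ k + 1), so the partition is: 1 block(s) of size 1, 1 block(s) of size 3.
In nonincreasing order the block sizes are [3, 1].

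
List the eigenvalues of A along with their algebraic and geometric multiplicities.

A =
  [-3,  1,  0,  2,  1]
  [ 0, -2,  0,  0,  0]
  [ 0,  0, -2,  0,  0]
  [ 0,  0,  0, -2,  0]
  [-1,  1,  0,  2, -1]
λ = -2: alg = 5, geom = 4

Step 1 — factor the characteristic polynomial to read off the algebraic multiplicities:
  χ_A(x) = (x + 2)^5

Step 2 — compute geometric multiplicities via the rank-nullity identity g(λ) = n − rank(A − λI):
  rank(A − (-2)·I) = 1, so dim ker(A − (-2)·I) = n − 1 = 4

Summary:
  λ = -2: algebraic multiplicity = 5, geometric multiplicity = 4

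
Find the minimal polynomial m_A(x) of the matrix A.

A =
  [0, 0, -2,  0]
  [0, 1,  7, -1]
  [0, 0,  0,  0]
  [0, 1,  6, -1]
x^3

The characteristic polynomial is χ_A(x) = x^4, so the eigenvalues are known. The minimal polynomial is
  m_A(x) = Π_λ (x − λ)^{k_λ}
where k_λ is the size of the *largest* Jordan block for λ (equivalently, the smallest k with (A − λI)^k v = 0 for every generalised eigenvector v of λ).

  λ = 0: largest Jordan block has size 3, contributing (x − 0)^3

So m_A(x) = x^3 = x^3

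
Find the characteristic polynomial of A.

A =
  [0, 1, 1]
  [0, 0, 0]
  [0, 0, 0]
x^3

Expanding det(x·I − A) (e.g. by cofactor expansion or by noting that A is similar to its Jordan form J, which has the same characteristic polynomial as A) gives
  χ_A(x) = x^3
which factors as x^3. The eigenvalues (with algebraic multiplicities) are λ = 0 with multiplicity 3.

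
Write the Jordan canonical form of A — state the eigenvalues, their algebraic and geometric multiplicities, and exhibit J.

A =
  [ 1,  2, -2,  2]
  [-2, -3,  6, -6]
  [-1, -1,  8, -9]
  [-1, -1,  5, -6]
J_2(-1) ⊕ J_1(-1) ⊕ J_1(3)

The characteristic polynomial is
  det(x·I − A) = x^4 - 6*x^2 - 8*x - 3 = (x - 3)*(x + 1)^3

Eigenvalues and multiplicities (the geometric multiplicity of λ is n − rank(A − λI), which equals the number of Jordan blocks for λ):
  λ = -1: algebraic multiplicity = 3, geometric multiplicity = 2
  λ = 3: algebraic multiplicity = 1, geometric multiplicity = 1

Determining the block sizes for each eigenvalue:
  λ = -1: 2 blocks summing to 3 forces exactly one block of size 2 and the rest size 1 → block sizes [2, 1]
  λ = 3: one block (gm = 1), so the single block has size am = 1 → block sizes [1]

Assembling the blocks gives a Jordan form
J =
  [-1,  1,  0, 0]
  [ 0, -1,  0, 0]
  [ 0,  0, -1, 0]
  [ 0,  0,  0, 3]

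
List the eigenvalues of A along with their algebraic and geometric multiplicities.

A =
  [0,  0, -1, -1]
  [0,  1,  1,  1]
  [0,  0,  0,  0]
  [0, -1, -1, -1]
λ = 0: alg = 4, geom = 2

Step 1 — factor the characteristic polynomial to read off the algebraic multiplicities:
  χ_A(x) = x^4

Step 2 — compute geometric multiplicities via the rank-nullity identity g(λ) = n − rank(A − λI):
  rank(A − (0)·I) = 2, so dim ker(A − (0)·I) = n − 2 = 2

Summary:
  λ = 0: algebraic multiplicity = 4, geometric multiplicity = 2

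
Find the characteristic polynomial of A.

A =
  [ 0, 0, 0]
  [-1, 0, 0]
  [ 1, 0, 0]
x^3

Expanding det(x·I − A) (e.g. by cofactor expansion or by noting that A is similar to its Jordan form J, which has the same characteristic polynomial as A) gives
  χ_A(x) = x^3
which factors as x^3. The eigenvalues (with algebraic multiplicities) are λ = 0 with multiplicity 3.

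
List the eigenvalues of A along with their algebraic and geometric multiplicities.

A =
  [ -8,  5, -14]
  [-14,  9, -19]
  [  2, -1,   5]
λ = 2: alg = 3, geom = 1

Step 1 — factor the characteristic polynomial to read off the algebraic multiplicities:
  χ_A(x) = (x - 2)^3

Step 2 — compute geometric multiplicities via the rank-nullity identity g(λ) = n − rank(A − λI):
  rank(A − (2)·I) = 2, so dim ker(A − (2)·I) = n − 2 = 1

Summary:
  λ = 2: algebraic multiplicity = 3, geometric multiplicity = 1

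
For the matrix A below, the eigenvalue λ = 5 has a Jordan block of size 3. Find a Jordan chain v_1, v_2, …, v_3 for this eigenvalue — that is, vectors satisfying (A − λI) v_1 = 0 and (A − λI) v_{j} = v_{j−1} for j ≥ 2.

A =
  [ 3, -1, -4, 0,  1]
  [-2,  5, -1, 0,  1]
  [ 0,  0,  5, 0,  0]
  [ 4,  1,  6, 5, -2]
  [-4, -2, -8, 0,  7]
A Jordan chain for λ = 5 of length 3:
v_1 = (2, 0, 0, -2, 4)ᵀ
v_2 = (-2, -2, 0, 4, -4)ᵀ
v_3 = (1, 0, 0, 0, 0)ᵀ

Let N = A − (5)·I. We want v_3 with N^3 v_3 = 0 but N^2 v_3 ≠ 0; then v_{j-1} := N · v_j for j = 3, …, 2.

Pick v_3 = (1, 0, 0, 0, 0)ᵀ.
Then v_2 = N · v_3 = (-2, -2, 0, 4, -4)ᵀ.
Then v_1 = N · v_2 = (2, 0, 0, -2, 4)ᵀ.

Sanity check: (A − (5)·I) v_1 = (0, 0, 0, 0, 0)ᵀ = 0. ✓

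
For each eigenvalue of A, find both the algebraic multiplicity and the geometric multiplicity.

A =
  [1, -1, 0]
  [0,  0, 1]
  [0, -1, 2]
λ = 1: alg = 3, geom = 1

Step 1 — factor the characteristic polynomial to read off the algebraic multiplicities:
  χ_A(x) = (x - 1)^3

Step 2 — compute geometric multiplicities via the rank-nullity identity g(λ) = n − rank(A − λI):
  rank(A − (1)·I) = 2, so dim ker(A − (1)·I) = n − 2 = 1

Summary:
  λ = 1: algebraic multiplicity = 3, geometric multiplicity = 1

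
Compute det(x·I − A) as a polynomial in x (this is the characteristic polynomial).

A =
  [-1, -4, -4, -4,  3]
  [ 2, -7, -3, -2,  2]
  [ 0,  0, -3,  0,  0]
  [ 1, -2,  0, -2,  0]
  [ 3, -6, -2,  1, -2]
x^5 + 15*x^4 + 90*x^3 + 270*x^2 + 405*x + 243

Expanding det(x·I − A) (e.g. by cofactor expansion or by noting that A is similar to its Jordan form J, which has the same characteristic polynomial as A) gives
  χ_A(x) = x^5 + 15*x^4 + 90*x^3 + 270*x^2 + 405*x + 243
which factors as (x + 3)^5. The eigenvalues (with algebraic multiplicities) are λ = -3 with multiplicity 5.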